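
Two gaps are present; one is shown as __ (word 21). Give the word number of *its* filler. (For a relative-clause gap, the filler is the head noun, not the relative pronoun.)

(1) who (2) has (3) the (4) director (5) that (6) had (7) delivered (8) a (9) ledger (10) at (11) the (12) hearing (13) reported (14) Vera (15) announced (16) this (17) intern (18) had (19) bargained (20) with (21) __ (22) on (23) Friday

1

The marked gap is the object of the preposition "with" of "bargained".
Its filler is the fronted wh-phrase "who", at word 1.
(The other dependency links word 4 to a gap after word 5.)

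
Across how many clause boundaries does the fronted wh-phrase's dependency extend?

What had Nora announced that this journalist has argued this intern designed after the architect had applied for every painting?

2

"what" is extracted from the object of "designed".
Boundaries crossed, outermost first: [that], [Ø] — 2 in total.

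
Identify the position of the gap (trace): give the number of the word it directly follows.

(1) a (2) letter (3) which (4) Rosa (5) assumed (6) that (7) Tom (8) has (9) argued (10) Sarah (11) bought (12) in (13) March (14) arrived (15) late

11

The displaced element is "a letter" (word 2).
It is linked across 2 clause boundaries (that → Ø).
It functions as the direct object of "bought", so the gap sits immediately after word 11 ("bought").
Base order: Rosa assumed that Tom has argued Sarah bought a letter in March.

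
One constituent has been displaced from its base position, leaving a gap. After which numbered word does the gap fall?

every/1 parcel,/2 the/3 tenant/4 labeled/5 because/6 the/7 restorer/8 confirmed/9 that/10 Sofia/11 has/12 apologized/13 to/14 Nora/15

The displaced element is "every parcel" (word 2).
It functions as the direct object of "labeled", so the gap sits immediately after word 5 ("labeled").
Base order: The tenant labeled every parcel because the restorer confirmed that Sofia has apologized to Nora.

5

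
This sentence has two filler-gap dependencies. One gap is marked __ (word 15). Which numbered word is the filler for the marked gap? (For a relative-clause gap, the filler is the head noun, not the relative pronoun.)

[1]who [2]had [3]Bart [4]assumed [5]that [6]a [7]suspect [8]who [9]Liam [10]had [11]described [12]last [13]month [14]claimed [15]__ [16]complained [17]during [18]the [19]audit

The marked gap is the subject of "complained".
Its filler is the fronted wh-phrase "who", at word 1.
(The other dependency links word 7 to a gap after word 11.)

1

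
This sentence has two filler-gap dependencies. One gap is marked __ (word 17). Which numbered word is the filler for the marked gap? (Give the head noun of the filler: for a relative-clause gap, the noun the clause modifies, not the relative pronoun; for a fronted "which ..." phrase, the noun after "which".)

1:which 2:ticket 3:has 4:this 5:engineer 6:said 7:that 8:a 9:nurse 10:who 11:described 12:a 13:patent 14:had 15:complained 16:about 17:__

2

The marked gap is the object of the preposition "about" of "complained".
Its filler is the fronted wh-phrase "which ticket", at word 2.
(The other dependency links word 9 to a gap after word 10.)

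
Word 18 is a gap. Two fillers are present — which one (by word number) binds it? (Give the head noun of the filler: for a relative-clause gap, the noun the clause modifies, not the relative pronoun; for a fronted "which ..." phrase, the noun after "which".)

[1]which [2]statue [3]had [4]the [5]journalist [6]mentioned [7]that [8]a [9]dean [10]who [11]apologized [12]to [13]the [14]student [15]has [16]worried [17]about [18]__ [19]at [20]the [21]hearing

The marked gap is the object of the preposition "about" of "worried".
Its filler is the fronted wh-phrase "which statue", at word 2.
(The other dependency links word 9 to a gap after word 10.)

2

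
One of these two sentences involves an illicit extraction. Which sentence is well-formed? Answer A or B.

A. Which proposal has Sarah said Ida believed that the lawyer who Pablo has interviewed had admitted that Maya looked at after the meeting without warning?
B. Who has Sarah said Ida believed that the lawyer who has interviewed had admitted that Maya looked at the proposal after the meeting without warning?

In B, the wh-phrase is extracted from inside a complex-NP island (relative clause) (introduced by "who"), which blocks movement.
In A, the extraction path crosses only that-complement boundaries, which are transparent.
So A is grammatical.

A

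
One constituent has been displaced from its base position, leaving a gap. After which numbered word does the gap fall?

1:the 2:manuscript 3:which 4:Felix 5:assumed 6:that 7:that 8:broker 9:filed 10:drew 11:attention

The displaced element is "the manuscript" (word 2).
It is linked across 1 clause boundary (that).
It functions as the direct object of "filed", so the gap sits immediately after word 9 ("filed").
Base order: Felix assumed that that broker filed the manuscript.

9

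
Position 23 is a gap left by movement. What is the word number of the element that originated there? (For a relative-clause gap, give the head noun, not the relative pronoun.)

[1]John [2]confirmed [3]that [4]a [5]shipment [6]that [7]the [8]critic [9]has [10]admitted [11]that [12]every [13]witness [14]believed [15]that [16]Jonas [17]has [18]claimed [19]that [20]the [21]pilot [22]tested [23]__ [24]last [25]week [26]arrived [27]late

The gap at 23 is the object of "tested", inside a relative clause.
The relative pronoun is "that" (word 6); it is bound by the head noun immediately before it.
Its filler is the head noun "shipment", at word 5.

5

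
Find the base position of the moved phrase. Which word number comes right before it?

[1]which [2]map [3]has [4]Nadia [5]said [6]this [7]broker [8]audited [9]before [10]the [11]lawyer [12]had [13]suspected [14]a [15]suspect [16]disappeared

8

The displaced element is "which map" (word 2).
It is linked across 1 clause boundary (Ø).
It functions as the direct object of "audited", so the gap sits immediately after word 8 ("audited").
Base order: Nadia has said this broker audited which map before the lawyer had suspected a suspect disappeared.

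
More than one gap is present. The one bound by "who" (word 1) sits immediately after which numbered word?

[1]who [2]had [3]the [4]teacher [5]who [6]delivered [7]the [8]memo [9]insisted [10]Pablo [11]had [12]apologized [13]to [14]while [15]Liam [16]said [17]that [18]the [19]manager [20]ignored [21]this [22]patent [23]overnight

The displaced element is "who" (word 1).
It is linked across 1 clause boundary (Ø).
It functions as the object of the preposition "to" of "apologized", so the gap sits immediately after word 13 ("to").
Base order: The teacher who delivered the memo had insisted Pablo had apologized to who while Liam said that the manager ignored this patent overnight.

13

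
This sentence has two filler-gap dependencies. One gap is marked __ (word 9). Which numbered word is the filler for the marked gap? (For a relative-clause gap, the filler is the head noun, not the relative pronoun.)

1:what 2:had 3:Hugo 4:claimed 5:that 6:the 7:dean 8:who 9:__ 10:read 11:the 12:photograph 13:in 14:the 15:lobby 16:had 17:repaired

The marked gap is inside the relative clause, the subject of "read".
Its filler is the head noun "dean" (via "who"), at word 7.
(The other dependency links word 1 to a gap after word 17.)

7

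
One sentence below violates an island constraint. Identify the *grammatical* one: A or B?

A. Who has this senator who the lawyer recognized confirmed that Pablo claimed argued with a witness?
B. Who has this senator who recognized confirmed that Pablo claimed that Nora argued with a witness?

A

In B, the wh-phrase is extracted from inside a complex-NP island (relative clause) (introduced by "who"), which blocks movement.
In A, the extraction path crosses only that-complement boundaries, which are transparent.
So A is grammatical.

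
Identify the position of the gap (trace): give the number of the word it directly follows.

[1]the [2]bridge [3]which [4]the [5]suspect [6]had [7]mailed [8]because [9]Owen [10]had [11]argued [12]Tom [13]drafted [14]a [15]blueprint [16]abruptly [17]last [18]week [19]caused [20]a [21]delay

The displaced element is "the bridge" (word 2).
It functions as the direct object of "mailed", so the gap sits immediately after word 7 ("mailed").
Base order: The suspect had mailed the bridge because Owen had argued Tom drafted a blueprint abruptly last week.

7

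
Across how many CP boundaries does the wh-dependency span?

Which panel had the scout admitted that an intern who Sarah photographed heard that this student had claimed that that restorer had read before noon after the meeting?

"which panel" is extracted from the object of "read".
Boundaries crossed, outermost first: [that], [that], [that] — 3 in total.

3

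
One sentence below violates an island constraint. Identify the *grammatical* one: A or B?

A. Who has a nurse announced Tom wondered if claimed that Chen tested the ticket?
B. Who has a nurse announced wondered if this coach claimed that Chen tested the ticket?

B

In A, the wh-phrase is extracted from inside a wh-island (introduced by "if"), which blocks movement.
In B, the extraction path crosses only that-complement boundaries, which are transparent.
So B is grammatical.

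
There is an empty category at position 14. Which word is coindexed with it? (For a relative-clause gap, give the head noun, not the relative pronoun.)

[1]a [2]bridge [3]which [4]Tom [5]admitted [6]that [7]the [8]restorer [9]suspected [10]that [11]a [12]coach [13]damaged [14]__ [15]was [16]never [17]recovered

The gap at 14 is the object of "damaged", inside a relative clause.
The relative pronoun is "which" (word 3); it is bound by the head noun immediately before it.
Its filler is the head noun "bridge", at word 2.

2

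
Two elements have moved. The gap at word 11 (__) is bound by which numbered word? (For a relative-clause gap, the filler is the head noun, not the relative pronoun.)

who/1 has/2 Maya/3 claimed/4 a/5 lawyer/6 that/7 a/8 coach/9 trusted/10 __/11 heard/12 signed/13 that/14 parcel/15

6

The marked gap is inside the relative clause, the direct object of "trusted".
Its filler is the head noun "lawyer" (via "that"), at word 6.
(The other dependency links word 1 to a gap after word 12.)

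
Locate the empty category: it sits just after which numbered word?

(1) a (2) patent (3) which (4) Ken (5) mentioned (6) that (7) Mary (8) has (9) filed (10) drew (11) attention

The displaced element is "a patent" (word 2).
It is linked across 1 clause boundary (that).
It functions as the direct object of "filed", so the gap sits immediately after word 9 ("filed").
Base order: Ken mentioned that Mary has filed a patent.

9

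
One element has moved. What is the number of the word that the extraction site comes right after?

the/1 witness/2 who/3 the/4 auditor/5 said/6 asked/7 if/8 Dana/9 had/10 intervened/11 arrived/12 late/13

6

The displaced element is "the witness" (word 2).
It is linked across 1 clause boundary (Ø).
It functions as the subject of "asked", so the gap sits immediately after word 6 ("said").
Base order: The auditor said that the witness asked if Dana had intervened.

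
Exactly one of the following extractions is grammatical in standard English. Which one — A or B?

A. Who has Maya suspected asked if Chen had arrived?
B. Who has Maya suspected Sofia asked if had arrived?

A

In B, the wh-phrase is extracted from inside a wh-island (introduced by "if"), which blocks movement.
In A, the extraction path crosses only that-complement boundaries, which are transparent.
So A is grammatical.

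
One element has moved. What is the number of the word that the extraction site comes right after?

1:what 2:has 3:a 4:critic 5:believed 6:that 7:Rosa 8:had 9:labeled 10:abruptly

The displaced element is "what" (word 1).
It is linked across 1 clause boundary (that).
It functions as the direct object of "labeled", so the gap sits immediately after word 9 ("labeled").
Base order: A critic has believed that Rosa had labeled what abruptly.

9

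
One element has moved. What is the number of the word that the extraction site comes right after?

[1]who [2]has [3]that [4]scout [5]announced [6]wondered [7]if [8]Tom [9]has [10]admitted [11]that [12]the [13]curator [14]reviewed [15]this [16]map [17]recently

The displaced element is "who" (word 1).
It is linked across 1 clause boundary (Ø).
It functions as the subject of "wondered", so the gap sits immediately after word 5 ("announced").
Base order: That scout has announced who wondered if Tom has admitted that the curator reviewed this map recently.

5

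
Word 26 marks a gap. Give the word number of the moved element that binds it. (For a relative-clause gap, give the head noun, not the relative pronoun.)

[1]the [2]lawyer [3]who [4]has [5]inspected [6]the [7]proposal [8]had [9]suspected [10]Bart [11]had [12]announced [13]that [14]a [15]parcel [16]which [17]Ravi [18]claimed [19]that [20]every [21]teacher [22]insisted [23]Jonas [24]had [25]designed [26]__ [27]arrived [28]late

15

The gap at 26 is the object of "designed", inside a relative clause.
The relative pronoun is "which" (word 16); it is bound by the head noun immediately before it.
Its filler is the head noun "parcel", at word 15.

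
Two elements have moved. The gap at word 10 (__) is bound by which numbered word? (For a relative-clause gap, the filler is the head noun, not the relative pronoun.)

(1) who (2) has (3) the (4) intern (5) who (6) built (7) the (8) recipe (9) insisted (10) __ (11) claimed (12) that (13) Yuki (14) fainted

1

The marked gap is the subject of "claimed".
Its filler is the fronted wh-phrase "who", at word 1.
(The other dependency links word 4 to a gap after word 5.)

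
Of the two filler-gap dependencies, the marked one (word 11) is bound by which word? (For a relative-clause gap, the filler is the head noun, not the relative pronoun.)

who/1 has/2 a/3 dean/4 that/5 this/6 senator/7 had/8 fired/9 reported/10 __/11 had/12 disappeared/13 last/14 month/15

The marked gap is the subject of "disappeared".
Its filler is the fronted wh-phrase "who", at word 1.
(The other dependency links word 4 to a gap after word 9.)

1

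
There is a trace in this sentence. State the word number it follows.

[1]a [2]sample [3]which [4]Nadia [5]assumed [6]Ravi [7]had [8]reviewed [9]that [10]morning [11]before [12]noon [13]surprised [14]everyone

The displaced element is "a sample" (word 2).
It is linked across 1 clause boundary (Ø).
It functions as the direct object of "reviewed", so the gap sits immediately after word 8 ("reviewed").
Base order: Nadia assumed Ravi had reviewed a sample that morning before noon.

8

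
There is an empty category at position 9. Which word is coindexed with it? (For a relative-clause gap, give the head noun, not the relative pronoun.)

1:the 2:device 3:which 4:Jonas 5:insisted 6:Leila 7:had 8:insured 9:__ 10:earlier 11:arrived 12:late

2

The gap at 9 is the object of "insured", inside a relative clause.
The relative pronoun is "which" (word 3); it is bound by the head noun immediately before it.
Its filler is the head noun "device", at word 2.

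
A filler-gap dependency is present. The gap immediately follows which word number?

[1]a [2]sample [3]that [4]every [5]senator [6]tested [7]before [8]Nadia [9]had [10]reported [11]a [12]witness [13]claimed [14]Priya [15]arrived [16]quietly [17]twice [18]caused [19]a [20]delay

6

The displaced element is "a sample" (word 2).
It functions as the direct object of "tested", so the gap sits immediately after word 6 ("tested").
Base order: Every senator tested a sample before Nadia had reported a witness claimed Priya arrived quietly twice.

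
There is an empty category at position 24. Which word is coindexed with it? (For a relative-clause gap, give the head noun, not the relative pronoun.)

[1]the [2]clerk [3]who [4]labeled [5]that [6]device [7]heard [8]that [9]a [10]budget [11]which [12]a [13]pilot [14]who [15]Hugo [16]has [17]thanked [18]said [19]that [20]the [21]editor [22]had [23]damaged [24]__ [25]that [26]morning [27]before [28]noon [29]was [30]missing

The gap at 24 is the object of "damaged", inside a relative clause.
The relative pronoun is "which" (word 11); it is bound by the head noun immediately before it.
Its filler is the head noun "budget", at word 10.

10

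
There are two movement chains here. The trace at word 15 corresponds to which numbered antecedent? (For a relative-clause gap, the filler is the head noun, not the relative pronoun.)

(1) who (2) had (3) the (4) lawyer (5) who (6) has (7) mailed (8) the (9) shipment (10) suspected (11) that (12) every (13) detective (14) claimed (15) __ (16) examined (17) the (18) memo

The marked gap is the subject of "examined".
Its filler is the fronted wh-phrase "who", at word 1.
(The other dependency links word 4 to a gap after word 5.)

1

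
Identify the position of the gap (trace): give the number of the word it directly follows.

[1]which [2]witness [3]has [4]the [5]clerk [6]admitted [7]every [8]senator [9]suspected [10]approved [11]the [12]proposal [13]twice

9

The displaced element is "which witness" (word 2).
It is linked across 2 clause boundaries (Ø → Ø).
It functions as the subject of "approved", so the gap sits immediately after word 9 ("suspected").
Base order: The clerk has admitted every senator suspected that which witness approved the proposal twice.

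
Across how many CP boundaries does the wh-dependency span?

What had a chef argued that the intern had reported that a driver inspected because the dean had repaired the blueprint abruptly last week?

"what" is extracted from the object of "inspected".
Boundaries crossed, outermost first: [that], [that] — 2 in total.

2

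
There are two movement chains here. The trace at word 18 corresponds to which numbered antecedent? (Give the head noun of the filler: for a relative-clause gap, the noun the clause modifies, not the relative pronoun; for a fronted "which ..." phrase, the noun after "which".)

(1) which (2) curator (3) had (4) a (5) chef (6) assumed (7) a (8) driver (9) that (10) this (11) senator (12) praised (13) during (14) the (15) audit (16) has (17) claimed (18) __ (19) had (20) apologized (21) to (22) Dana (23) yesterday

The marked gap is the subject of "apologized".
Its filler is the fronted wh-phrase "which curator", at word 2.
(The other dependency links word 8 to a gap after word 12.)

2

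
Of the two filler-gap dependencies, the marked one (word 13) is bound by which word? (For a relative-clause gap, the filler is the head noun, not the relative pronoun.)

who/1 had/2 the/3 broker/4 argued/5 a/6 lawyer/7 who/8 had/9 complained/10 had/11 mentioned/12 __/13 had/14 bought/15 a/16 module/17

1

The marked gap is the subject of "bought".
Its filler is the fronted wh-phrase "who", at word 1.
(The other dependency links word 7 to a gap after word 8.)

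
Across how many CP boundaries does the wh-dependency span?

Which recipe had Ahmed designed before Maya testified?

0

"which recipe" originates inside the matrix clause — no clause boundary is crossed.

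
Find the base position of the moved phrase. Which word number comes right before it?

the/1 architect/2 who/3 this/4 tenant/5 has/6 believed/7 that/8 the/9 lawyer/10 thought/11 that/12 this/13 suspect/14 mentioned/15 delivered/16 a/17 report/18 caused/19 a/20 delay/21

15

The displaced element is "the architect" (word 2).
It is linked across 3 clause boundaries (that → that → Ø).
It functions as the subject of "delivered", so the gap sits immediately after word 15 ("mentioned").
Base order: This tenant has believed that the lawyer thought that this suspect mentioned the architect delivered a report.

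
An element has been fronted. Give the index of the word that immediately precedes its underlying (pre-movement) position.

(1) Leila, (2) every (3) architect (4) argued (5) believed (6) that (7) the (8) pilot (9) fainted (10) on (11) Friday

The displaced element is "Leila" (word 1).
It is linked across 1 clause boundary (Ø).
It functions as the subject of "believed", so the gap sits immediately after word 4 ("argued").
Base order: Every architect argued that Leila believed that the pilot fainted on Friday.

4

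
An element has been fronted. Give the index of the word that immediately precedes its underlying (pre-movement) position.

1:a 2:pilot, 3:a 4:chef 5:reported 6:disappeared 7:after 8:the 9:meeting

The displaced element is "a pilot" (word 2).
It is linked across 1 clause boundary (Ø).
It functions as the subject of "disappeared", so the gap sits immediately after word 5 ("reported").
Base order: A chef reported a pilot disappeared after the meeting.

5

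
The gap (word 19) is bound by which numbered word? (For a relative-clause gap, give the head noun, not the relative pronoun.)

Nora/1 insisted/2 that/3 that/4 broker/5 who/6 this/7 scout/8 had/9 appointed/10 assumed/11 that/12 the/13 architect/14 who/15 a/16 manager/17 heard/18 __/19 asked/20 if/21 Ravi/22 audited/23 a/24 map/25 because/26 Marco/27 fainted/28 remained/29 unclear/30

14

The gap at 19 is the subject of "asked", inside a relative clause.
The relative pronoun is "who" (word 15); it is bound by the head noun immediately before it.
Its filler is the head noun "architect", at word 14.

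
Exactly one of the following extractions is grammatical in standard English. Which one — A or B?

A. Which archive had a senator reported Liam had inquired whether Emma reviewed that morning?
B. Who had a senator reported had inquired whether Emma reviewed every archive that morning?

In A, the wh-phrase is extracted from inside a wh-island (introduced by "whether"), which blocks movement.
In B, the extraction path crosses only that-complement boundaries, which are transparent.
So B is grammatical.

B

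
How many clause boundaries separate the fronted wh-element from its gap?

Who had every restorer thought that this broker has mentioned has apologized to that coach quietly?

2

"who" is extracted from the subject of "apologized".
Boundaries crossed, outermost first: [that], [Ø] — 2 in total.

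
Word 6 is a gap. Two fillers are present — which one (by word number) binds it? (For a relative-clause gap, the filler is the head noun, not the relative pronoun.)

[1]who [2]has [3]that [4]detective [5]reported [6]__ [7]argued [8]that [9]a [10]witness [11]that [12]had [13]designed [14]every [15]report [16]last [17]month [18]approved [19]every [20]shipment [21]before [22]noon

The marked gap is the subject of "argued".
Its filler is the fronted wh-phrase "who", at word 1.
(The other dependency links word 10 to a gap after word 11.)

1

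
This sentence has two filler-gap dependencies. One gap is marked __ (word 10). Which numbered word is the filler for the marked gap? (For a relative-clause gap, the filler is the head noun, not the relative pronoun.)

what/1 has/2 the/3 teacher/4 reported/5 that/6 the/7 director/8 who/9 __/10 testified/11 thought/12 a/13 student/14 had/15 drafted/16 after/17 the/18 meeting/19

8

The marked gap is inside the relative clause, the subject of "testified".
Its filler is the head noun "director" (via "who"), at word 8.
(The other dependency links word 1 to a gap after word 16.)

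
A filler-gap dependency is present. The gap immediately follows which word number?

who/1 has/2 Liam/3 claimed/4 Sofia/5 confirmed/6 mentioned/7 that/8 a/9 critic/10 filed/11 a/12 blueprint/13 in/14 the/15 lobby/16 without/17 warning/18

6

The displaced element is "who" (word 1).
It is linked across 2 clause boundaries (Ø → Ø).
It functions as the subject of "mentioned", so the gap sits immediately after word 6 ("confirmed").
Base order: Liam has claimed Sofia confirmed that who mentioned that a critic filed a blueprint in the lobby without warning.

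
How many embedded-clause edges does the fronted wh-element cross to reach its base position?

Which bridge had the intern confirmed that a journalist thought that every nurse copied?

"which bridge" is extracted from the object of "copied".
Boundaries crossed, outermost first: [that], [that] — 2 in total.

2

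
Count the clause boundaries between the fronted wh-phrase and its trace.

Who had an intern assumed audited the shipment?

"who" is extracted from the subject of "audited".
Boundaries crossed, outermost first: [Ø] — 1 in total.

1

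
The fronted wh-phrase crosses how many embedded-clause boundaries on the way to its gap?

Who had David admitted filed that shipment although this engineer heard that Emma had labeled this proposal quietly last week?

"who" is extracted from the subject of "filed".
Boundaries crossed, outermost first: [Ø] — 1 in total.

1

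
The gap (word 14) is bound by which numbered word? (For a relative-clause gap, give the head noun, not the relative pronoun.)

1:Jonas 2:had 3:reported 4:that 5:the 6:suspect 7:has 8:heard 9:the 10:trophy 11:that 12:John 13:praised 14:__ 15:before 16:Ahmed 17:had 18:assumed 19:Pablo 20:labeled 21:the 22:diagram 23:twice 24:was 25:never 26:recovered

The gap at 14 is the object of "praised", inside a relative clause.
The relative pronoun is "that" (word 11); it is bound by the head noun immediately before it.
Its filler is the head noun "trophy", at word 10.

10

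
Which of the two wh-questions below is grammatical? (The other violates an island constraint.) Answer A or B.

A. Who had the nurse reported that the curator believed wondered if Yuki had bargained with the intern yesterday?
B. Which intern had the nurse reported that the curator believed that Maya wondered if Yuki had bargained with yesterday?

A

In B, the wh-phrase is extracted from inside a wh-island (introduced by "if"), which blocks movement.
In A, the extraction path crosses only that-complement boundaries, which are transparent.
So A is grammatical.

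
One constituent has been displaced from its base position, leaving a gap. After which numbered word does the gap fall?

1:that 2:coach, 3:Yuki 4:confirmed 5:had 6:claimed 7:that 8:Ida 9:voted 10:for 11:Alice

4

The displaced element is "that coach" (word 2).
It is linked across 1 clause boundary (Ø).
It functions as the subject of "claimed", so the gap sits immediately after word 4 ("confirmed").
Base order: Yuki confirmed that coach had claimed that Ida voted for Alice.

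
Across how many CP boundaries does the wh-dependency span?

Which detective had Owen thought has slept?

1

"which detective" is extracted from the subject of "slept".
Boundaries crossed, outermost first: [Ø] — 1 in total.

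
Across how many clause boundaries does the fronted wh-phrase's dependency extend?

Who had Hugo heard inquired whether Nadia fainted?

1

"who" is extracted from the subject of "inquired".
Boundaries crossed, outermost first: [Ø] — 1 in total.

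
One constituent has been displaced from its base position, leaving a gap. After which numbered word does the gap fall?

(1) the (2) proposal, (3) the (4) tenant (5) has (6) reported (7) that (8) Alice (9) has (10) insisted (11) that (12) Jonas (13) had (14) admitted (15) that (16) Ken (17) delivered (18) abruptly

17

The displaced element is "the proposal" (word 2).
It is linked across 3 clause boundaries (that → that → that).
It functions as the direct object of "delivered", so the gap sits immediately after word 17 ("delivered").
Base order: The tenant has reported that Alice has insisted that Jonas had admitted that Ken delivered the proposal abruptly.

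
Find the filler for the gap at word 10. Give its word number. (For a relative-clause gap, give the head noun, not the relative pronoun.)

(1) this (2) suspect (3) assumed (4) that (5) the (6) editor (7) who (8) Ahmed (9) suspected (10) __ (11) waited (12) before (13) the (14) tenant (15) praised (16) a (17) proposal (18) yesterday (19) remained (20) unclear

The gap at 10 is the subject of "waited", inside a relative clause.
The relative pronoun is "who" (word 7); it is bound by the head noun immediately before it.
Its filler is the head noun "editor", at word 6.

6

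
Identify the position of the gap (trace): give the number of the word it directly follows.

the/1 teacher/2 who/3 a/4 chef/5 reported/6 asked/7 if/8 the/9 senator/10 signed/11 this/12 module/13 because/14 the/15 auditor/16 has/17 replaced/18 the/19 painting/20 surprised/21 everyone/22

6

The displaced element is "the teacher" (word 2).
It is linked across 1 clause boundary (Ø).
It functions as the subject of "asked", so the gap sits immediately after word 6 ("reported").
Base order: A chef reported that the teacher asked if the senator signed this module because the auditor has replaced the painting.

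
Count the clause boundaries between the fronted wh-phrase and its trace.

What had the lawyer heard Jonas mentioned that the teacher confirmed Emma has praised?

3

"what" is extracted from the object of "praised".
Boundaries crossed, outermost first: [Ø], [that], [Ø] — 3 in total.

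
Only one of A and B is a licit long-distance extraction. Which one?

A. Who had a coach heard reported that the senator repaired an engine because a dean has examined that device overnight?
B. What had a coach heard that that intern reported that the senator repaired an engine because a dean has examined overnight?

A

In B, the wh-phrase is extracted from inside an adjunct island (introduced by "because"), which blocks movement.
In A, the extraction path crosses only that-complement boundaries, which are transparent.
So A is grammatical.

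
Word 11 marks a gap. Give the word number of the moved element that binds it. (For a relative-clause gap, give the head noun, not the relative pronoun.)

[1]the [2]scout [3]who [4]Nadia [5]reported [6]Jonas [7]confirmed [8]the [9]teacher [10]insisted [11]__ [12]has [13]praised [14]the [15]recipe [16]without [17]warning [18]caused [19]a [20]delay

The gap at 11 is the subject of "praised", inside a relative clause.
The relative pronoun is "who" (word 3); it is bound by the head noun immediately before it.
Its filler is the head noun "scout", at word 2.

2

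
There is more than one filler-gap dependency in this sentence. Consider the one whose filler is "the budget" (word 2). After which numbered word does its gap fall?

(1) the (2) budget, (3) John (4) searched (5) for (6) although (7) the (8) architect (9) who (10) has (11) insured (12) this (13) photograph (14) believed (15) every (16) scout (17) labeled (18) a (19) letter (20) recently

The displaced element is "the budget" (word 2).
It functions as the object of the preposition "for" of "searched", so the gap sits immediately after word 5 ("for").
Base order: John searched for the budget although the architect who has insured this photograph believed every scout labeled a letter recently.

5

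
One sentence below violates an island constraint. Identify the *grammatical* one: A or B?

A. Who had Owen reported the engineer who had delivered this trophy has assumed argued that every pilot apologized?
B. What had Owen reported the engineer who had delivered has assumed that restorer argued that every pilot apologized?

A

In B, the wh-phrase is extracted from inside a complex-NP island (relative clause) (introduced by "who"), which blocks movement.
In A, the extraction path crosses only that-complement boundaries, which are transparent.
So A is grammatical.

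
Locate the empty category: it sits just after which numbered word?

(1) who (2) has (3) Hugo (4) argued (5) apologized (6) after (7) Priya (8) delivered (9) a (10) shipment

4

The displaced element is "who" (word 1).
It is linked across 1 clause boundary (Ø).
It functions as the subject of "apologized", so the gap sits immediately after word 4 ("argued").
Base order: Hugo has argued that who apologized after Priya delivered a shipment.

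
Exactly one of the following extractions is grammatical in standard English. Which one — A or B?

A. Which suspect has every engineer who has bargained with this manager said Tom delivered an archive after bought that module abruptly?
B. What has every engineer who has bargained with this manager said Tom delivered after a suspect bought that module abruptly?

B

In A, the wh-phrase is extracted from inside an adjunct island (introduced by "after"), which blocks movement.
In B, the extraction path crosses only that-complement boundaries, which are transparent.
So B is grammatical.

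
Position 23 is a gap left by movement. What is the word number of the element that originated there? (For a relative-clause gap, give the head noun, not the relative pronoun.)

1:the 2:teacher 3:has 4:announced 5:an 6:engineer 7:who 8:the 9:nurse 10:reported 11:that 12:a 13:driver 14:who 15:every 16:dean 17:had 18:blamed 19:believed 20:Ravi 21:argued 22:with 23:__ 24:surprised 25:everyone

The gap at 23 is the prepositional object of "argued", inside a relative clause.
The relative pronoun is "who" (word 7); it is bound by the head noun immediately before it.
Its filler is the head noun "engineer", at word 6.

6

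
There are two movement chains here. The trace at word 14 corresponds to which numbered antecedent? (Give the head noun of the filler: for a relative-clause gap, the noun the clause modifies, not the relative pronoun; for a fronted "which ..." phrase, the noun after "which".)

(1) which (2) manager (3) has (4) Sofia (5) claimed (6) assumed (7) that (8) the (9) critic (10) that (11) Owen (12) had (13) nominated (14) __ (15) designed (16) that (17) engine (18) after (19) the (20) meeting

9

The marked gap is inside the relative clause, the direct object of "nominated".
Its filler is the head noun "critic" (via "that"), at word 9.
(The other dependency links word 2 to a gap after word 5.)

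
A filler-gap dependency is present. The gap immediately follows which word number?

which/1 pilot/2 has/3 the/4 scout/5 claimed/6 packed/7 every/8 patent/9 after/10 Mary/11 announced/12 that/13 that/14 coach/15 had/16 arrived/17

The displaced element is "which pilot" (word 2).
It is linked across 1 clause boundary (Ø).
It functions as the subject of "packed", so the gap sits immediately after word 6 ("claimed").
Base order: The scout has claimed that which pilot packed every patent after Mary announced that that coach had arrived.

6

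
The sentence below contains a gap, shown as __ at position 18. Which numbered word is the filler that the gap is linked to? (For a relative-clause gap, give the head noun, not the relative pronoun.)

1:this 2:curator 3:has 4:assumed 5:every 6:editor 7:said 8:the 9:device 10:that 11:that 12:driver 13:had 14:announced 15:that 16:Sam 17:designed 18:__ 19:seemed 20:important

The gap at 18 is the object of "designed", inside a relative clause.
The relative pronoun is "that" (word 10); it is bound by the head noun immediately before it.
Its filler is the head noun "device", at word 9.

9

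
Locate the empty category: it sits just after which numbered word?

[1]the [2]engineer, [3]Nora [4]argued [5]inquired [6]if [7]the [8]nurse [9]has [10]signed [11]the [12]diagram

4

The displaced element is "the engineer" (word 2).
It is linked across 1 clause boundary (Ø).
It functions as the subject of "inquired", so the gap sits immediately after word 4 ("argued").
Base order: Nora argued that the engineer inquired if the nurse has signed the diagram.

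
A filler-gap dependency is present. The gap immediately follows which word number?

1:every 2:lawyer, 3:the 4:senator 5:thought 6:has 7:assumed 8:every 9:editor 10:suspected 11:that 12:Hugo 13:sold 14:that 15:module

The displaced element is "every lawyer" (word 2).
It is linked across 1 clause boundary (Ø).
It functions as the subject of "assumed", so the gap sits immediately after word 5 ("thought").
Base order: The senator thought every lawyer has assumed every editor suspected that Hugo sold that module.

5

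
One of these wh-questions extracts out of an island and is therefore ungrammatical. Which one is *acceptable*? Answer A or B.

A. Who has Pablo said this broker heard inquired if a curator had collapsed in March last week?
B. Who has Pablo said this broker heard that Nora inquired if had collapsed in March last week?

A

In B, the wh-phrase is extracted from inside a wh-island (introduced by "if"), which blocks movement.
In A, the extraction path crosses only that-complement boundaries, which are transparent.
So A is grammatical.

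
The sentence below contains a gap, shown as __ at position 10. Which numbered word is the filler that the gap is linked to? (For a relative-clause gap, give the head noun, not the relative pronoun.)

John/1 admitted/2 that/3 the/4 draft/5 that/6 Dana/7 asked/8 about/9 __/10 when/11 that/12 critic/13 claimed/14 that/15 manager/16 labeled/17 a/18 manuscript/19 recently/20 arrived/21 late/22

The gap at 10 is the prepositional object of "asked", inside a relative clause.
The relative pronoun is "that" (word 6); it is bound by the head noun immediately before it.
Its filler is the head noun "draft", at word 5.

5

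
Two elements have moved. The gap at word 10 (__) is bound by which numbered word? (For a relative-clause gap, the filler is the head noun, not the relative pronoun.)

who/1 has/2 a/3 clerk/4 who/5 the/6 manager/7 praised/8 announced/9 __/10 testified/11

The marked gap is the subject of "testified".
Its filler is the fronted wh-phrase "who", at word 1.
(The other dependency links word 4 to a gap after word 8.)

1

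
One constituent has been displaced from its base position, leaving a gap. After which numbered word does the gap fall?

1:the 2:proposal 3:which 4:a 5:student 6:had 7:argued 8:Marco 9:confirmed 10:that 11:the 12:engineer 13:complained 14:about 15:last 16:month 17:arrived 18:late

The displaced element is "the proposal" (word 2).
It is linked across 2 clause boundaries (Ø → that).
It functions as the object of the preposition "about" of "complained", so the gap sits immediately after word 14 ("about").
Base order: A student had argued Marco confirmed that the engineer complained about the proposal last month.

14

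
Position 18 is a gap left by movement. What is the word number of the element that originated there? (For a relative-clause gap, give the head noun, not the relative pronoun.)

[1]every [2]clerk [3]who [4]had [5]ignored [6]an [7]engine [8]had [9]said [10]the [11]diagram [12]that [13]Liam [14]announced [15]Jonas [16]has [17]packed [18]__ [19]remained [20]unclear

The gap at 18 is the object of "packed", inside a relative clause.
The relative pronoun is "that" (word 12); it is bound by the head noun immediately before it.
Its filler is the head noun "diagram", at word 11.

11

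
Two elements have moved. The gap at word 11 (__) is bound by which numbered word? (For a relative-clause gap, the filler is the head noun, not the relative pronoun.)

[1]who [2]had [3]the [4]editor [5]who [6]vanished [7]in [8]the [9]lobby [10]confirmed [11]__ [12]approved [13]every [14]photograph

The marked gap is the subject of "approved".
Its filler is the fronted wh-phrase "who", at word 1.
(The other dependency links word 4 to a gap after word 5.)

1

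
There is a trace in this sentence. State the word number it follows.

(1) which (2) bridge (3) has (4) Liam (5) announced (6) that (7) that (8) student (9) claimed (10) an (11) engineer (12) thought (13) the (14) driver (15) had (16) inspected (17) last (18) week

16

The displaced element is "which bridge" (word 2).
It is linked across 3 clause boundaries (that → Ø → Ø).
It functions as the direct object of "inspected", so the gap sits immediately after word 16 ("inspected").
Base order: Liam has announced that that student claimed an engineer thought the driver had inspected which bridge last week.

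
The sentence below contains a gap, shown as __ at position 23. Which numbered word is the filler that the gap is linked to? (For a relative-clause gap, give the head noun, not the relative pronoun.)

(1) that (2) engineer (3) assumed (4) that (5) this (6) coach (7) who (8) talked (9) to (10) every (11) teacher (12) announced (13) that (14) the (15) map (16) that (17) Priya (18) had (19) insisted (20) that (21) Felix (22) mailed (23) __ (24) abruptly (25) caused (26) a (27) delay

15

The gap at 23 is the object of "mailed", inside a relative clause.
The relative pronoun is "that" (word 16); it is bound by the head noun immediately before it.
Its filler is the head noun "map", at word 15.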